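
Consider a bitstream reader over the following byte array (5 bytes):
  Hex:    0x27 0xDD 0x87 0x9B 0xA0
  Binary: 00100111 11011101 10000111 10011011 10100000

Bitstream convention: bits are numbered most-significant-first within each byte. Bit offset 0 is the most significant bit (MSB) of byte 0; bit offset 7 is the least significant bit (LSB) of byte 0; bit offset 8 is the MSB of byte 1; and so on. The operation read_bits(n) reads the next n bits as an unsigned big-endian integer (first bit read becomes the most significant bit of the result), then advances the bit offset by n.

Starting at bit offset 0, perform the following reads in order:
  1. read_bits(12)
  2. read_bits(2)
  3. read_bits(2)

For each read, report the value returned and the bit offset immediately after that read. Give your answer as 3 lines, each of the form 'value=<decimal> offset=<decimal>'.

Answer: value=637 offset=12
value=3 offset=14
value=1 offset=16

Derivation:
Read 1: bits[0:12] width=12 -> value=637 (bin 001001111101); offset now 12 = byte 1 bit 4; 28 bits remain
Read 2: bits[12:14] width=2 -> value=3 (bin 11); offset now 14 = byte 1 bit 6; 26 bits remain
Read 3: bits[14:16] width=2 -> value=1 (bin 01); offset now 16 = byte 2 bit 0; 24 bits remain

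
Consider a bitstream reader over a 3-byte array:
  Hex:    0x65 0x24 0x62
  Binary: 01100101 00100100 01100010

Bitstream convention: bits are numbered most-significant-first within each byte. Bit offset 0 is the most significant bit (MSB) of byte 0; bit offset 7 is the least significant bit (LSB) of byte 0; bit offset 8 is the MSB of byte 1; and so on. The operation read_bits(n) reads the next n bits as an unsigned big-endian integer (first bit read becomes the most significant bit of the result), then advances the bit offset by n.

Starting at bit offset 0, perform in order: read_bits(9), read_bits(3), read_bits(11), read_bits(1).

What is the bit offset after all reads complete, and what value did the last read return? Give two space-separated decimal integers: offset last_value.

Read 1: bits[0:9] width=9 -> value=202 (bin 011001010); offset now 9 = byte 1 bit 1; 15 bits remain
Read 2: bits[9:12] width=3 -> value=2 (bin 010); offset now 12 = byte 1 bit 4; 12 bits remain
Read 3: bits[12:23] width=11 -> value=561 (bin 01000110001); offset now 23 = byte 2 bit 7; 1 bits remain
Read 4: bits[23:24] width=1 -> value=0 (bin 0); offset now 24 = byte 3 bit 0; 0 bits remain

Answer: 24 0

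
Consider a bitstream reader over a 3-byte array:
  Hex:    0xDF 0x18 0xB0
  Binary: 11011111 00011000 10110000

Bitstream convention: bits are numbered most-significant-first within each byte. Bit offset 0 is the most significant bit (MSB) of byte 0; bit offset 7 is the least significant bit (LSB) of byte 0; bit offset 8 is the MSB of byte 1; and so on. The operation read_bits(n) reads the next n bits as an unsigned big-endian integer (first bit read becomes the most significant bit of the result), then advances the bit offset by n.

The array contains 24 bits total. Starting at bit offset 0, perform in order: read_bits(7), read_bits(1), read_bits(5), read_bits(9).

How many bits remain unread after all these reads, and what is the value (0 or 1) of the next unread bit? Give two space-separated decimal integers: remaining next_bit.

Read 1: bits[0:7] width=7 -> value=111 (bin 1101111); offset now 7 = byte 0 bit 7; 17 bits remain
Read 2: bits[7:8] width=1 -> value=1 (bin 1); offset now 8 = byte 1 bit 0; 16 bits remain
Read 3: bits[8:13] width=5 -> value=3 (bin 00011); offset now 13 = byte 1 bit 5; 11 bits remain
Read 4: bits[13:22] width=9 -> value=44 (bin 000101100); offset now 22 = byte 2 bit 6; 2 bits remain

Answer: 2 0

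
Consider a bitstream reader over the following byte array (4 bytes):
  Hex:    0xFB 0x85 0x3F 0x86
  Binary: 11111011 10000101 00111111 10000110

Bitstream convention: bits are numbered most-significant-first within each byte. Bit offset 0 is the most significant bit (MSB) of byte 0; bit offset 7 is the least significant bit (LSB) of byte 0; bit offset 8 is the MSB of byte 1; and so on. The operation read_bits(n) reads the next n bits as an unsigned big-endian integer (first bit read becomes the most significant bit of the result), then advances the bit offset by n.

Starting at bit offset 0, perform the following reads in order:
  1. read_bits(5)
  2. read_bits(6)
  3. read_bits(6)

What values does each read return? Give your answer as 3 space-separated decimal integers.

Read 1: bits[0:5] width=5 -> value=31 (bin 11111); offset now 5 = byte 0 bit 5; 27 bits remain
Read 2: bits[5:11] width=6 -> value=28 (bin 011100); offset now 11 = byte 1 bit 3; 21 bits remain
Read 3: bits[11:17] width=6 -> value=10 (bin 001010); offset now 17 = byte 2 bit 1; 15 bits remain

Answer: 31 28 10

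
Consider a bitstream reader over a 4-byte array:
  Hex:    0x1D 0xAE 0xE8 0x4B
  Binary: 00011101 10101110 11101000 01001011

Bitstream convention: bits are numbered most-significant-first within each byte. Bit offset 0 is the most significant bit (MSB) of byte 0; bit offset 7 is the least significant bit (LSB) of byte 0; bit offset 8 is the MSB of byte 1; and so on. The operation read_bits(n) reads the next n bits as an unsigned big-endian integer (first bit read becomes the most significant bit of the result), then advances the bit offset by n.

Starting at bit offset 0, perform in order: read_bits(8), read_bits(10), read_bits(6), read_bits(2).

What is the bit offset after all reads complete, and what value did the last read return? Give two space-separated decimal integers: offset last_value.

Answer: 26 1

Derivation:
Read 1: bits[0:8] width=8 -> value=29 (bin 00011101); offset now 8 = byte 1 bit 0; 24 bits remain
Read 2: bits[8:18] width=10 -> value=699 (bin 1010111011); offset now 18 = byte 2 bit 2; 14 bits remain
Read 3: bits[18:24] width=6 -> value=40 (bin 101000); offset now 24 = byte 3 bit 0; 8 bits remain
Read 4: bits[24:26] width=2 -> value=1 (bin 01); offset now 26 = byte 3 bit 2; 6 bits remain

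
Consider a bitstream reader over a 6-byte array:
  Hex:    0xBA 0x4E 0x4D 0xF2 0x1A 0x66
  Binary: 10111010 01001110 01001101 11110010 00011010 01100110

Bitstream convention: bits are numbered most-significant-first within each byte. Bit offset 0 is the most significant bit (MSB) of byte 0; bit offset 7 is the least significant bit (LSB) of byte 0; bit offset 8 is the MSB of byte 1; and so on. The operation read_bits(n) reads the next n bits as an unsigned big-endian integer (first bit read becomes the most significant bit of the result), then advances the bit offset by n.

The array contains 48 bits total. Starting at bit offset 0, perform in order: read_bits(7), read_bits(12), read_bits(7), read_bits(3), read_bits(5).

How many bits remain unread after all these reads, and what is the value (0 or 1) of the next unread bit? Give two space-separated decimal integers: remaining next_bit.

Read 1: bits[0:7] width=7 -> value=93 (bin 1011101); offset now 7 = byte 0 bit 7; 41 bits remain
Read 2: bits[7:19] width=12 -> value=626 (bin 001001110010); offset now 19 = byte 2 bit 3; 29 bits remain
Read 3: bits[19:26] width=7 -> value=55 (bin 0110111); offset now 26 = byte 3 bit 2; 22 bits remain
Read 4: bits[26:29] width=3 -> value=6 (bin 110); offset now 29 = byte 3 bit 5; 19 bits remain
Read 5: bits[29:34] width=5 -> value=8 (bin 01000); offset now 34 = byte 4 bit 2; 14 bits remain

Answer: 14 0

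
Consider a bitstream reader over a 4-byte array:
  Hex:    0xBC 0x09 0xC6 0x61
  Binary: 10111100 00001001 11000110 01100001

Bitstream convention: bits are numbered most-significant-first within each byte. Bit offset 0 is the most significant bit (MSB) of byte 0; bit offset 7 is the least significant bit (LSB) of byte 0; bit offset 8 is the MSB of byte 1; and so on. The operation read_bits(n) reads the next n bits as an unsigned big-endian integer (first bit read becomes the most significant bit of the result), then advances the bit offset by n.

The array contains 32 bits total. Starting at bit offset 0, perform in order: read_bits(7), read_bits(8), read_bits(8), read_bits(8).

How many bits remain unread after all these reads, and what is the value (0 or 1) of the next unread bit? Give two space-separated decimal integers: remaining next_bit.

Read 1: bits[0:7] width=7 -> value=94 (bin 1011110); offset now 7 = byte 0 bit 7; 25 bits remain
Read 2: bits[7:15] width=8 -> value=4 (bin 00000100); offset now 15 = byte 1 bit 7; 17 bits remain
Read 3: bits[15:23] width=8 -> value=227 (bin 11100011); offset now 23 = byte 2 bit 7; 9 bits remain
Read 4: bits[23:31] width=8 -> value=48 (bin 00110000); offset now 31 = byte 3 bit 7; 1 bits remain

Answer: 1 1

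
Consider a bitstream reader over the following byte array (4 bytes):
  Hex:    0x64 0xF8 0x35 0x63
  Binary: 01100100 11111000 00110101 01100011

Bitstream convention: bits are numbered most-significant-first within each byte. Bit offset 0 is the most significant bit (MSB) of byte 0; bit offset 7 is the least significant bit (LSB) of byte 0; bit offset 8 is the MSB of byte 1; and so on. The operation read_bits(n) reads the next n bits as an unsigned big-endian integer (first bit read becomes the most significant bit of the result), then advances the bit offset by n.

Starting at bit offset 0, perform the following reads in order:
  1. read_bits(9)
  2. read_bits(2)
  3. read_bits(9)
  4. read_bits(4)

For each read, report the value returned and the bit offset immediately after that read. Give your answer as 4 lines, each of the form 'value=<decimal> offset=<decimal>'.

Read 1: bits[0:9] width=9 -> value=201 (bin 011001001); offset now 9 = byte 1 bit 1; 23 bits remain
Read 2: bits[9:11] width=2 -> value=3 (bin 11); offset now 11 = byte 1 bit 3; 21 bits remain
Read 3: bits[11:20] width=9 -> value=387 (bin 110000011); offset now 20 = byte 2 bit 4; 12 bits remain
Read 4: bits[20:24] width=4 -> value=5 (bin 0101); offset now 24 = byte 3 bit 0; 8 bits remain

Answer: value=201 offset=9
value=3 offset=11
value=387 offset=20
value=5 offset=24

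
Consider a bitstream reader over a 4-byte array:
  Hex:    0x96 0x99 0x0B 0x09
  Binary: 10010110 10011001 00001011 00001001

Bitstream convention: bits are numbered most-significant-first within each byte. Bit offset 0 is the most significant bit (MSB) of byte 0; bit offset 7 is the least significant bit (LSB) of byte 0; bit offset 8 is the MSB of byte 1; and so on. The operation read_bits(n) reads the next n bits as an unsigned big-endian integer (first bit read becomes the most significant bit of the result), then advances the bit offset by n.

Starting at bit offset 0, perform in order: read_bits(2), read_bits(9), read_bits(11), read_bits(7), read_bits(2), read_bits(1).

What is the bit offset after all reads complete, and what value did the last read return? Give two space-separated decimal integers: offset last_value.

Read 1: bits[0:2] width=2 -> value=2 (bin 10); offset now 2 = byte 0 bit 2; 30 bits remain
Read 2: bits[2:11] width=9 -> value=180 (bin 010110100); offset now 11 = byte 1 bit 3; 21 bits remain
Read 3: bits[11:22] width=11 -> value=1602 (bin 11001000010); offset now 22 = byte 2 bit 6; 10 bits remain
Read 4: bits[22:29] width=7 -> value=97 (bin 1100001); offset now 29 = byte 3 bit 5; 3 bits remain
Read 5: bits[29:31] width=2 -> value=0 (bin 00); offset now 31 = byte 3 bit 7; 1 bits remain
Read 6: bits[31:32] width=1 -> value=1 (bin 1); offset now 32 = byte 4 bit 0; 0 bits remain

Answer: 32 1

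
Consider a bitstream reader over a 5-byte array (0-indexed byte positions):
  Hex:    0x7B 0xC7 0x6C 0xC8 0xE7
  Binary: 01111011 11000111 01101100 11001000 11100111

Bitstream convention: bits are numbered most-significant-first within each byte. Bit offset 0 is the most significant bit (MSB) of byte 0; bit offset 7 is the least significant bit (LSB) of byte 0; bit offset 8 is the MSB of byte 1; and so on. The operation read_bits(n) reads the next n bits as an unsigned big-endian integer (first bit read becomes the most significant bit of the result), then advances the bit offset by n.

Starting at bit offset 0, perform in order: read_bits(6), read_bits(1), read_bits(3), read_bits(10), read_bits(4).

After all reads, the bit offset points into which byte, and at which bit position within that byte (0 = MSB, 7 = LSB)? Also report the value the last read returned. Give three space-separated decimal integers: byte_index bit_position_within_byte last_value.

Read 1: bits[0:6] width=6 -> value=30 (bin 011110); offset now 6 = byte 0 bit 6; 34 bits remain
Read 2: bits[6:7] width=1 -> value=1 (bin 1); offset now 7 = byte 0 bit 7; 33 bits remain
Read 3: bits[7:10] width=3 -> value=7 (bin 111); offset now 10 = byte 1 bit 2; 30 bits remain
Read 4: bits[10:20] width=10 -> value=118 (bin 0001110110); offset now 20 = byte 2 bit 4; 20 bits remain
Read 5: bits[20:24] width=4 -> value=12 (bin 1100); offset now 24 = byte 3 bit 0; 16 bits remain

Answer: 3 0 12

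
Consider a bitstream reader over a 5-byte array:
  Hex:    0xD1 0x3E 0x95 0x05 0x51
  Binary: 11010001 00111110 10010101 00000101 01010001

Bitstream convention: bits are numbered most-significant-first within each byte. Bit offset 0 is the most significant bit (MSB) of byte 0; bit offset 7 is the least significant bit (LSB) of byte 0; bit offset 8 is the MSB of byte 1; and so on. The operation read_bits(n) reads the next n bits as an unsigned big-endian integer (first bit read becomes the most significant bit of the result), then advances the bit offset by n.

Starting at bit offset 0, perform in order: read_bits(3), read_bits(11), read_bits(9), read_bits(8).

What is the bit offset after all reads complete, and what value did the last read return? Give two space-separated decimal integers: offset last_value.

Read 1: bits[0:3] width=3 -> value=6 (bin 110); offset now 3 = byte 0 bit 3; 37 bits remain
Read 2: bits[3:14] width=11 -> value=1103 (bin 10001001111); offset now 14 = byte 1 bit 6; 26 bits remain
Read 3: bits[14:23] width=9 -> value=330 (bin 101001010); offset now 23 = byte 2 bit 7; 17 bits remain
Read 4: bits[23:31] width=8 -> value=130 (bin 10000010); offset now 31 = byte 3 bit 7; 9 bits remain

Answer: 31 130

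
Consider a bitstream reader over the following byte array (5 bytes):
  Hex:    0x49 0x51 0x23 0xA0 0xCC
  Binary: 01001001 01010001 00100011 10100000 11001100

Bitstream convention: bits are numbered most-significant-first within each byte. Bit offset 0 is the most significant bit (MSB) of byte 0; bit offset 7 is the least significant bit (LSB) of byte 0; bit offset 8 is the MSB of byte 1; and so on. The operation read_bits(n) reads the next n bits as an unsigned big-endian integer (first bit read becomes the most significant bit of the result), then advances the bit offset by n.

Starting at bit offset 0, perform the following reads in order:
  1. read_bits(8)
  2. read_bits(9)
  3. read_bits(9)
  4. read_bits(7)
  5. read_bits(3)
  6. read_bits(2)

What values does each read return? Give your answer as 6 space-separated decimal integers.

Read 1: bits[0:8] width=8 -> value=73 (bin 01001001); offset now 8 = byte 1 bit 0; 32 bits remain
Read 2: bits[8:17] width=9 -> value=162 (bin 010100010); offset now 17 = byte 2 bit 1; 23 bits remain
Read 3: bits[17:26] width=9 -> value=142 (bin 010001110); offset now 26 = byte 3 bit 2; 14 bits remain
Read 4: bits[26:33] width=7 -> value=65 (bin 1000001); offset now 33 = byte 4 bit 1; 7 bits remain
Read 5: bits[33:36] width=3 -> value=4 (bin 100); offset now 36 = byte 4 bit 4; 4 bits remain
Read 6: bits[36:38] width=2 -> value=3 (bin 11); offset now 38 = byte 4 bit 6; 2 bits remain

Answer: 73 162 142 65 4 3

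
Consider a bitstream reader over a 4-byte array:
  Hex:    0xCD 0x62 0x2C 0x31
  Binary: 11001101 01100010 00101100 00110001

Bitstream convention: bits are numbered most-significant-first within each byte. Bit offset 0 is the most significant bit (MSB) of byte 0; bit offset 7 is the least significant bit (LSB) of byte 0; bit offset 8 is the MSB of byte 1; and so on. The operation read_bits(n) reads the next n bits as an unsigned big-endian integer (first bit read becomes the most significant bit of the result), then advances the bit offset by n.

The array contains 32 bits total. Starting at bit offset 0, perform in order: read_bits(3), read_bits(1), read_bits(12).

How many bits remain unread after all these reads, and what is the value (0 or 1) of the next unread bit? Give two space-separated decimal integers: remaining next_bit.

Read 1: bits[0:3] width=3 -> value=6 (bin 110); offset now 3 = byte 0 bit 3; 29 bits remain
Read 2: bits[3:4] width=1 -> value=0 (bin 0); offset now 4 = byte 0 bit 4; 28 bits remain
Read 3: bits[4:16] width=12 -> value=3426 (bin 110101100010); offset now 16 = byte 2 bit 0; 16 bits remain

Answer: 16 0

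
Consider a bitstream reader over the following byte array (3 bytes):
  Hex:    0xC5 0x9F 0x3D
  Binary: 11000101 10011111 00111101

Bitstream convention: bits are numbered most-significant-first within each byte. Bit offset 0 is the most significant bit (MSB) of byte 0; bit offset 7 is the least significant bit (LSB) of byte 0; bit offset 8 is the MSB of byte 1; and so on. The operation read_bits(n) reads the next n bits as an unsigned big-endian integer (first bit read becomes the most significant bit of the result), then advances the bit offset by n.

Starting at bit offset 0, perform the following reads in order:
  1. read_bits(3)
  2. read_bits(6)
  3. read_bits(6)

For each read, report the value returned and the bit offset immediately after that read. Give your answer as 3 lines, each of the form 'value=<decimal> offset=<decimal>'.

Read 1: bits[0:3] width=3 -> value=6 (bin 110); offset now 3 = byte 0 bit 3; 21 bits remain
Read 2: bits[3:9] width=6 -> value=11 (bin 001011); offset now 9 = byte 1 bit 1; 15 bits remain
Read 3: bits[9:15] width=6 -> value=15 (bin 001111); offset now 15 = byte 1 bit 7; 9 bits remain

Answer: value=6 offset=3
value=11 offset=9
value=15 offset=15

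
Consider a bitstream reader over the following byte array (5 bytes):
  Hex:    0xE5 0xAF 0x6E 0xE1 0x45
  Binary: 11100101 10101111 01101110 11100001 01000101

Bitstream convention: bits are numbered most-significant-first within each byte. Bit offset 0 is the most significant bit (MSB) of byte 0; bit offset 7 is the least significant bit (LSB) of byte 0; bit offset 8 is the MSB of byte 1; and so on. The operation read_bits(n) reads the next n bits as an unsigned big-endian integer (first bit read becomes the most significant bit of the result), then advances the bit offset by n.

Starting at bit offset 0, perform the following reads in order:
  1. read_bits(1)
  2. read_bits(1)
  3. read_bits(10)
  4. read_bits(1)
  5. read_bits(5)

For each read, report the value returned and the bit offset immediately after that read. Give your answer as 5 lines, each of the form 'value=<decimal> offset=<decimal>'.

Answer: value=1 offset=1
value=1 offset=2
value=602 offset=12
value=1 offset=13
value=29 offset=18

Derivation:
Read 1: bits[0:1] width=1 -> value=1 (bin 1); offset now 1 = byte 0 bit 1; 39 bits remain
Read 2: bits[1:2] width=1 -> value=1 (bin 1); offset now 2 = byte 0 bit 2; 38 bits remain
Read 3: bits[2:12] width=10 -> value=602 (bin 1001011010); offset now 12 = byte 1 bit 4; 28 bits remain
Read 4: bits[12:13] width=1 -> value=1 (bin 1); offset now 13 = byte 1 bit 5; 27 bits remain
Read 5: bits[13:18] width=5 -> value=29 (bin 11101); offset now 18 = byte 2 bit 2; 22 bits remain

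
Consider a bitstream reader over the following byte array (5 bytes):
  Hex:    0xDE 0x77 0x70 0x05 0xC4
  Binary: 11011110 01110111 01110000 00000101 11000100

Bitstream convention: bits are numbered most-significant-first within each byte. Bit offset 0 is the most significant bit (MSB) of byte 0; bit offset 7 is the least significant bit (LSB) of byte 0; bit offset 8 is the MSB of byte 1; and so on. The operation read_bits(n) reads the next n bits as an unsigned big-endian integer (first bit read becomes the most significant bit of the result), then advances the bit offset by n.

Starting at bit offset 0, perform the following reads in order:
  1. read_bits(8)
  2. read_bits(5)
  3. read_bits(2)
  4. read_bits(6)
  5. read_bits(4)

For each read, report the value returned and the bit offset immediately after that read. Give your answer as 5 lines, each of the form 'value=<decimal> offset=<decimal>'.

Read 1: bits[0:8] width=8 -> value=222 (bin 11011110); offset now 8 = byte 1 bit 0; 32 bits remain
Read 2: bits[8:13] width=5 -> value=14 (bin 01110); offset now 13 = byte 1 bit 5; 27 bits remain
Read 3: bits[13:15] width=2 -> value=3 (bin 11); offset now 15 = byte 1 bit 7; 25 bits remain
Read 4: bits[15:21] width=6 -> value=46 (bin 101110); offset now 21 = byte 2 bit 5; 19 bits remain
Read 5: bits[21:25] width=4 -> value=0 (bin 0000); offset now 25 = byte 3 bit 1; 15 bits remain

Answer: value=222 offset=8
value=14 offset=13
value=3 offset=15
value=46 offset=21
value=0 offset=25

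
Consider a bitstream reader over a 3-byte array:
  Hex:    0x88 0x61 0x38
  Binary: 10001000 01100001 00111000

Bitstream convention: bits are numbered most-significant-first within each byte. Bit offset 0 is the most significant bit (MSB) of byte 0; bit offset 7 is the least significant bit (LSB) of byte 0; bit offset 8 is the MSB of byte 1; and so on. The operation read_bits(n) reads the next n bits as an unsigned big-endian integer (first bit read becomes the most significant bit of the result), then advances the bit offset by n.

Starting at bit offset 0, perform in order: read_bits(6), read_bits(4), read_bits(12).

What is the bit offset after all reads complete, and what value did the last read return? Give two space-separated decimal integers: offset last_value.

Read 1: bits[0:6] width=6 -> value=34 (bin 100010); offset now 6 = byte 0 bit 6; 18 bits remain
Read 2: bits[6:10] width=4 -> value=1 (bin 0001); offset now 10 = byte 1 bit 2; 14 bits remain
Read 3: bits[10:22] width=12 -> value=2126 (bin 100001001110); offset now 22 = byte 2 bit 6; 2 bits remain

Answer: 22 2126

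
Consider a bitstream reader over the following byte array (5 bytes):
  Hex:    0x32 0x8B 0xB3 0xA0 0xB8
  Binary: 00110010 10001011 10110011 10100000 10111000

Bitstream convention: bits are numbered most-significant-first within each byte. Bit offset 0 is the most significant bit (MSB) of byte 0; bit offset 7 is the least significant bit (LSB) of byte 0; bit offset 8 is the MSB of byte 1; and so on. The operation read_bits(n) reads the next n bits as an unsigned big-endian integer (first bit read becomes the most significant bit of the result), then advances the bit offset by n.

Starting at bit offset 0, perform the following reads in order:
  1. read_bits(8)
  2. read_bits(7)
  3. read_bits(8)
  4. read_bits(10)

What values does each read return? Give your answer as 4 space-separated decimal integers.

Read 1: bits[0:8] width=8 -> value=50 (bin 00110010); offset now 8 = byte 1 bit 0; 32 bits remain
Read 2: bits[8:15] width=7 -> value=69 (bin 1000101); offset now 15 = byte 1 bit 7; 25 bits remain
Read 3: bits[15:23] width=8 -> value=217 (bin 11011001); offset now 23 = byte 2 bit 7; 17 bits remain
Read 4: bits[23:33] width=10 -> value=833 (bin 1101000001); offset now 33 = byte 4 bit 1; 7 bits remain

Answer: 50 69 217 833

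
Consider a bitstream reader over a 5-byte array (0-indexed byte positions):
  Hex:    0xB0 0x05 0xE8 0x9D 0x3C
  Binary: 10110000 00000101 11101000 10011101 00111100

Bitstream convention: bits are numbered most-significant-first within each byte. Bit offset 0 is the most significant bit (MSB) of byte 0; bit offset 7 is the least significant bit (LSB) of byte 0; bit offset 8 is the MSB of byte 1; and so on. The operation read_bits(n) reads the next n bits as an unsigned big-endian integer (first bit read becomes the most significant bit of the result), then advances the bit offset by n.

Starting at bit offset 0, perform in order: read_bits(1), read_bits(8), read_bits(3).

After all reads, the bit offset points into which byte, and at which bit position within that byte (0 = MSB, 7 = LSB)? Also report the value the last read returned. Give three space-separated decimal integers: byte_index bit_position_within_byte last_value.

Read 1: bits[0:1] width=1 -> value=1 (bin 1); offset now 1 = byte 0 bit 1; 39 bits remain
Read 2: bits[1:9] width=8 -> value=96 (bin 01100000); offset now 9 = byte 1 bit 1; 31 bits remain
Read 3: bits[9:12] width=3 -> value=0 (bin 000); offset now 12 = byte 1 bit 4; 28 bits remain

Answer: 1 4 0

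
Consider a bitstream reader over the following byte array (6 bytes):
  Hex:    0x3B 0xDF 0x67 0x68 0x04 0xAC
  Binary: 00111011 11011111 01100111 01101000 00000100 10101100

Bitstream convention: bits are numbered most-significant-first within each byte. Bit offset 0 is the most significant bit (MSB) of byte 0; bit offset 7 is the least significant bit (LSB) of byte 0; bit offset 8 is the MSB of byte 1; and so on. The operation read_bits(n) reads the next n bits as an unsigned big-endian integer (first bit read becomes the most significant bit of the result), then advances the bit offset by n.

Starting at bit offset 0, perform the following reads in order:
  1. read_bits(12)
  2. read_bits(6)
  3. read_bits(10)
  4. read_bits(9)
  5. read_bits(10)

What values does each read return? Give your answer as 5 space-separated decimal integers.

Read 1: bits[0:12] width=12 -> value=957 (bin 001110111101); offset now 12 = byte 1 bit 4; 36 bits remain
Read 2: bits[12:18] width=6 -> value=61 (bin 111101); offset now 18 = byte 2 bit 2; 30 bits remain
Read 3: bits[18:28] width=10 -> value=630 (bin 1001110110); offset now 28 = byte 3 bit 4; 20 bits remain
Read 4: bits[28:37] width=9 -> value=256 (bin 100000000); offset now 37 = byte 4 bit 5; 11 bits remain
Read 5: bits[37:47] width=10 -> value=598 (bin 1001010110); offset now 47 = byte 5 bit 7; 1 bits remain

Answer: 957 61 630 256 598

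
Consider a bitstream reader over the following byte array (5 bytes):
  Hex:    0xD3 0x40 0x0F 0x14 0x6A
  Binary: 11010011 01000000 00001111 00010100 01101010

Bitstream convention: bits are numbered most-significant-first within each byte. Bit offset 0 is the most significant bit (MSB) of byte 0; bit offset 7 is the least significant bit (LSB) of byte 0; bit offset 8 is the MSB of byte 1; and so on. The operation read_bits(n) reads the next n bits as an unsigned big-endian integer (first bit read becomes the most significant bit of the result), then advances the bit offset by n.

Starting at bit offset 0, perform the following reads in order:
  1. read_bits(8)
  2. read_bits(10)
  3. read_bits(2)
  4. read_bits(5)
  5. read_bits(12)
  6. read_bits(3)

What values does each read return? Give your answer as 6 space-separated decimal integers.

Answer: 211 256 0 30 653 2

Derivation:
Read 1: bits[0:8] width=8 -> value=211 (bin 11010011); offset now 8 = byte 1 bit 0; 32 bits remain
Read 2: bits[8:18] width=10 -> value=256 (bin 0100000000); offset now 18 = byte 2 bit 2; 22 bits remain
Read 3: bits[18:20] width=2 -> value=0 (bin 00); offset now 20 = byte 2 bit 4; 20 bits remain
Read 4: bits[20:25] width=5 -> value=30 (bin 11110); offset now 25 = byte 3 bit 1; 15 bits remain
Read 5: bits[25:37] width=12 -> value=653 (bin 001010001101); offset now 37 = byte 4 bit 5; 3 bits remain
Read 6: bits[37:40] width=3 -> value=2 (bin 010); offset now 40 = byte 5 bit 0; 0 bits remain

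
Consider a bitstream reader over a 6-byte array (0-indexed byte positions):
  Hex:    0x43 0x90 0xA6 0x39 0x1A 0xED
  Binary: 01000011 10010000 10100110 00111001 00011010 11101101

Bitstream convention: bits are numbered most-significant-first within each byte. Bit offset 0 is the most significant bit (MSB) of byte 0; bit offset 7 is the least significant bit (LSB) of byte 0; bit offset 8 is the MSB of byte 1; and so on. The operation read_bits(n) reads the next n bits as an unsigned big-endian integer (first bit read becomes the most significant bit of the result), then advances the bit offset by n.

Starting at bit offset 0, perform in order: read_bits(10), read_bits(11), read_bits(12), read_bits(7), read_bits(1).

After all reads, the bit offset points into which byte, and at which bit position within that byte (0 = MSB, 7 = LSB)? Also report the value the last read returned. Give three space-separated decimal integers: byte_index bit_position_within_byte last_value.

Read 1: bits[0:10] width=10 -> value=270 (bin 0100001110); offset now 10 = byte 1 bit 2; 38 bits remain
Read 2: bits[10:21] width=11 -> value=532 (bin 01000010100); offset now 21 = byte 2 bit 5; 27 bits remain
Read 3: bits[21:33] width=12 -> value=3186 (bin 110001110010); offset now 33 = byte 4 bit 1; 15 bits remain
Read 4: bits[33:40] width=7 -> value=26 (bin 0011010); offset now 40 = byte 5 bit 0; 8 bits remain
Read 5: bits[40:41] width=1 -> value=1 (bin 1); offset now 41 = byte 5 bit 1; 7 bits remain

Answer: 5 1 1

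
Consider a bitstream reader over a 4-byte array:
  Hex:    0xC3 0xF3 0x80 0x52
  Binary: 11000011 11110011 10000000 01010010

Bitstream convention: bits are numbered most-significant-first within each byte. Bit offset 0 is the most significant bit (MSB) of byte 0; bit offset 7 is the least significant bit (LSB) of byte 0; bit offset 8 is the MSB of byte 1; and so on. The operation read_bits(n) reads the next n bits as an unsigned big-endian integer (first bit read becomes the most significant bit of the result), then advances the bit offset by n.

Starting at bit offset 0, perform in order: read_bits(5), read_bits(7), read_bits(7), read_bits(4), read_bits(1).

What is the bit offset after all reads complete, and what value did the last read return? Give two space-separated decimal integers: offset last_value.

Answer: 24 0

Derivation:
Read 1: bits[0:5] width=5 -> value=24 (bin 11000); offset now 5 = byte 0 bit 5; 27 bits remain
Read 2: bits[5:12] width=7 -> value=63 (bin 0111111); offset now 12 = byte 1 bit 4; 20 bits remain
Read 3: bits[12:19] width=7 -> value=28 (bin 0011100); offset now 19 = byte 2 bit 3; 13 bits remain
Read 4: bits[19:23] width=4 -> value=0 (bin 0000); offset now 23 = byte 2 bit 7; 9 bits remain
Read 5: bits[23:24] width=1 -> value=0 (bin 0); offset now 24 = byte 3 bit 0; 8 bits remain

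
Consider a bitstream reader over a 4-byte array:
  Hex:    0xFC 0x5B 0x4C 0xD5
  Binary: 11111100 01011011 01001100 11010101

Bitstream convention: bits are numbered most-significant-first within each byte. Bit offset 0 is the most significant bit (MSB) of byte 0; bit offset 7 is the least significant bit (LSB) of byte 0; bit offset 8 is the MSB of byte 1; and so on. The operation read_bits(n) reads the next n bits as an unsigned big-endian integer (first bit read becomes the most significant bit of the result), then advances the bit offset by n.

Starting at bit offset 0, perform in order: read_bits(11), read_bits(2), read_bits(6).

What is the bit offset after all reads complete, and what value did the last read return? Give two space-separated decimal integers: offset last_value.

Answer: 19 26

Derivation:
Read 1: bits[0:11] width=11 -> value=2018 (bin 11111100010); offset now 11 = byte 1 bit 3; 21 bits remain
Read 2: bits[11:13] width=2 -> value=3 (bin 11); offset now 13 = byte 1 bit 5; 19 bits remain
Read 3: bits[13:19] width=6 -> value=26 (bin 011010); offset now 19 = byte 2 bit 3; 13 bits remain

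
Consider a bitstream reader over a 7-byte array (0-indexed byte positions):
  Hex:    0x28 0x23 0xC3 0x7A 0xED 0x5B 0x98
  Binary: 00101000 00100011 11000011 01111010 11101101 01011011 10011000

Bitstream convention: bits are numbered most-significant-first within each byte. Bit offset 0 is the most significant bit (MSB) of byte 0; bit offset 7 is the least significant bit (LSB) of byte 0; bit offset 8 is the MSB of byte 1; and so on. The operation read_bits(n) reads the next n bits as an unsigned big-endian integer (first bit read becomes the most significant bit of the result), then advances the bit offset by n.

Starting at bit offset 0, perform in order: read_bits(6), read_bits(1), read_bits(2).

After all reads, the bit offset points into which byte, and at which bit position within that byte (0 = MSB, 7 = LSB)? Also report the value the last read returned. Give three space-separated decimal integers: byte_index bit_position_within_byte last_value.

Answer: 1 1 0

Derivation:
Read 1: bits[0:6] width=6 -> value=10 (bin 001010); offset now 6 = byte 0 bit 6; 50 bits remain
Read 2: bits[6:7] width=1 -> value=0 (bin 0); offset now 7 = byte 0 bit 7; 49 bits remain
Read 3: bits[7:9] width=2 -> value=0 (bin 00); offset now 9 = byte 1 bit 1; 47 bits remain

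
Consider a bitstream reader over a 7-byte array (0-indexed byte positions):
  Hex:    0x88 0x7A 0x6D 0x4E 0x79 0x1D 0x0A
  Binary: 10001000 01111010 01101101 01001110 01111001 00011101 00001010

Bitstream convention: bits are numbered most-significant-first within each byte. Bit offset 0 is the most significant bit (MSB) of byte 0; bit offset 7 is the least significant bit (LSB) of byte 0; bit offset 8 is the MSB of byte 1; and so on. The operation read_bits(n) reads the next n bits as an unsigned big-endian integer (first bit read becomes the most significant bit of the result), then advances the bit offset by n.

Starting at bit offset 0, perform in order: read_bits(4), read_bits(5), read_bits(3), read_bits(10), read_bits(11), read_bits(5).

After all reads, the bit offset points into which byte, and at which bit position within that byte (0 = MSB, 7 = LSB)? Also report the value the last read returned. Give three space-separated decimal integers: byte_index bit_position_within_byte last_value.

Answer: 4 6 30

Derivation:
Read 1: bits[0:4] width=4 -> value=8 (bin 1000); offset now 4 = byte 0 bit 4; 52 bits remain
Read 2: bits[4:9] width=5 -> value=16 (bin 10000); offset now 9 = byte 1 bit 1; 47 bits remain
Read 3: bits[9:12] width=3 -> value=7 (bin 111); offset now 12 = byte 1 bit 4; 44 bits remain
Read 4: bits[12:22] width=10 -> value=667 (bin 1010011011); offset now 22 = byte 2 bit 6; 34 bits remain
Read 5: bits[22:33] width=11 -> value=668 (bin 01010011100); offset now 33 = byte 4 bit 1; 23 bits remain
Read 6: bits[33:38] width=5 -> value=30 (bin 11110); offset now 38 = byte 4 bit 6; 18 bits remain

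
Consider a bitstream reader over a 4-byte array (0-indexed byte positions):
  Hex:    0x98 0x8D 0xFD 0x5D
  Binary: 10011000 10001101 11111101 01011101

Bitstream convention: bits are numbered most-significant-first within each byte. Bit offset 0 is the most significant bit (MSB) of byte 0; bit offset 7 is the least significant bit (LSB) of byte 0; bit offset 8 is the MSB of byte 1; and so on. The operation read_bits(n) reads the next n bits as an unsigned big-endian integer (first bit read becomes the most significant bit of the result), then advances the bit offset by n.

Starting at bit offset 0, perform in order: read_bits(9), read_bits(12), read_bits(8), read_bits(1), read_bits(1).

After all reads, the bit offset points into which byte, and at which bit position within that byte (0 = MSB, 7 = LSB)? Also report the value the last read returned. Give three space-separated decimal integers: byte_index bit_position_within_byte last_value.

Read 1: bits[0:9] width=9 -> value=305 (bin 100110001); offset now 9 = byte 1 bit 1; 23 bits remain
Read 2: bits[9:21] width=12 -> value=447 (bin 000110111111); offset now 21 = byte 2 bit 5; 11 bits remain
Read 3: bits[21:29] width=8 -> value=171 (bin 10101011); offset now 29 = byte 3 bit 5; 3 bits remain
Read 4: bits[29:30] width=1 -> value=1 (bin 1); offset now 30 = byte 3 bit 6; 2 bits remain
Read 5: bits[30:31] width=1 -> value=0 (bin 0); offset now 31 = byte 3 bit 7; 1 bits remain

Answer: 3 7 0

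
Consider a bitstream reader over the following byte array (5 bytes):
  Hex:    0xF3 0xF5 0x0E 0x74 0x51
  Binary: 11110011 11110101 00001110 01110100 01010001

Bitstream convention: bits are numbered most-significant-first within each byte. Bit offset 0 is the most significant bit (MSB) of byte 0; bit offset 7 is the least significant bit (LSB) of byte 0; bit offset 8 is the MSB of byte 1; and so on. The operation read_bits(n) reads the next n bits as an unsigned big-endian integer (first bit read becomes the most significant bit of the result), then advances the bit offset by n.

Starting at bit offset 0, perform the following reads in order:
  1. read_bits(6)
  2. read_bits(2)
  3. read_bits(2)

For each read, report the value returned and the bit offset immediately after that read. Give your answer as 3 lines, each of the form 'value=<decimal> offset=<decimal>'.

Answer: value=60 offset=6
value=3 offset=8
value=3 offset=10

Derivation:
Read 1: bits[0:6] width=6 -> value=60 (bin 111100); offset now 6 = byte 0 bit 6; 34 bits remain
Read 2: bits[6:8] width=2 -> value=3 (bin 11); offset now 8 = byte 1 bit 0; 32 bits remain
Read 3: bits[8:10] width=2 -> value=3 (bin 11); offset now 10 = byte 1 bit 2; 30 bits remain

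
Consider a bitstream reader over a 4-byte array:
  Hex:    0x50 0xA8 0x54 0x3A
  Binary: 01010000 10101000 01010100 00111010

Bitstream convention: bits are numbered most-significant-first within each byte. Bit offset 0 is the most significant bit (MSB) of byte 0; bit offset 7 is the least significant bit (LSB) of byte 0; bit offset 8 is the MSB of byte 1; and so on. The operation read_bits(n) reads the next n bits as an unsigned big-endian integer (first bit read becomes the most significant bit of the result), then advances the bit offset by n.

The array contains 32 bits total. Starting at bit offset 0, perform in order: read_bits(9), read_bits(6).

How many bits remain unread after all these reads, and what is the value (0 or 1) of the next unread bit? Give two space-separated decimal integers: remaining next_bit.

Answer: 17 0

Derivation:
Read 1: bits[0:9] width=9 -> value=161 (bin 010100001); offset now 9 = byte 1 bit 1; 23 bits remain
Read 2: bits[9:15] width=6 -> value=20 (bin 010100); offset now 15 = byte 1 bit 7; 17 bits remain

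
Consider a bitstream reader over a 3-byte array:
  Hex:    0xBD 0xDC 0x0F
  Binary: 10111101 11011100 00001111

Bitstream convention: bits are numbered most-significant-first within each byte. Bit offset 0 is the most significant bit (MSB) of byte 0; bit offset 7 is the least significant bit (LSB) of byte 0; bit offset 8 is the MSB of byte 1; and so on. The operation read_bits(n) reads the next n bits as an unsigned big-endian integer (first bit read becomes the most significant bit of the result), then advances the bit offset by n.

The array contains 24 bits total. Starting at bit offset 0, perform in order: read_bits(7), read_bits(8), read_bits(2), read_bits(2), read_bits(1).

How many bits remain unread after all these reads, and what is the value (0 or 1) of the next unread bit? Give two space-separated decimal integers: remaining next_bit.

Read 1: bits[0:7] width=7 -> value=94 (bin 1011110); offset now 7 = byte 0 bit 7; 17 bits remain
Read 2: bits[7:15] width=8 -> value=238 (bin 11101110); offset now 15 = byte 1 bit 7; 9 bits remain
Read 3: bits[15:17] width=2 -> value=0 (bin 00); offset now 17 = byte 2 bit 1; 7 bits remain
Read 4: bits[17:19] width=2 -> value=0 (bin 00); offset now 19 = byte 2 bit 3; 5 bits remain
Read 5: bits[19:20] width=1 -> value=0 (bin 0); offset now 20 = byte 2 bit 4; 4 bits remain

Answer: 4 1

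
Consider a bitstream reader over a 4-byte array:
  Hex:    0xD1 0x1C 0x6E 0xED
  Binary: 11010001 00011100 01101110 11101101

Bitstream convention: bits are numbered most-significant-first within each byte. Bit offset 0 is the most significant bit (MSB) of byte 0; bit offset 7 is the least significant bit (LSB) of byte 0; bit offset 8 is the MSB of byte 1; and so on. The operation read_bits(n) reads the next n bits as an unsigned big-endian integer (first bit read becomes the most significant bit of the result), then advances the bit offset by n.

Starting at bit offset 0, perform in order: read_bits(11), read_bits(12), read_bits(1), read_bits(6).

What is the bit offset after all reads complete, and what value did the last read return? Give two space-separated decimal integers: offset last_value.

Answer: 30 59

Derivation:
Read 1: bits[0:11] width=11 -> value=1672 (bin 11010001000); offset now 11 = byte 1 bit 3; 21 bits remain
Read 2: bits[11:23] width=12 -> value=3639 (bin 111000110111); offset now 23 = byte 2 bit 7; 9 bits remain
Read 3: bits[23:24] width=1 -> value=0 (bin 0); offset now 24 = byte 3 bit 0; 8 bits remain
Read 4: bits[24:30] width=6 -> value=59 (bin 111011); offset now 30 = byte 3 bit 6; 2 bits remain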